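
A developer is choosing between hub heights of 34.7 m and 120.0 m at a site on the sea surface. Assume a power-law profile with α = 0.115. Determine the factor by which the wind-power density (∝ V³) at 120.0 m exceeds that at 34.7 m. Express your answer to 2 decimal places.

Speed ratio: V_B/V_A = (z_B/z_A)^α = (120.0/34.7)^0.115 = (3.4582)^0.115 = 1.15337
Power-density ratio: P_B/P_A = (V_B/V_A)³ = (1.15337)³ = 1.53428

1.53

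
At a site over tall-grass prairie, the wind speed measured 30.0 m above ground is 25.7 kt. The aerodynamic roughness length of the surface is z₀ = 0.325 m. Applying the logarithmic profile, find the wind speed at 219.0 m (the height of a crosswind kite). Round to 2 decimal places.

36.99 kt

Log law: V(z) ∝ ln(z/z₀), so V₂/V₁ = ln(z₂/z₀) / ln(z₁/z₀).
ln(219.0/0.325) = 6.5130, ln(30.0/0.325) = 4.5251
V₂ = 25.7 × 6.5130/4.5251 = 25.7 × 1.4393 = 36.9899 kt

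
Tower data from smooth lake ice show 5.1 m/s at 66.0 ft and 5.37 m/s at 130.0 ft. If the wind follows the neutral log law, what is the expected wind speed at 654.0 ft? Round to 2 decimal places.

Log law: V ∝ ln(z/z₀). From the pair, with r = V₁/V₂ = 0.94972,
ln z₀ = (ln z₁ − r·ln z₂)/(1 − r) = (4.1897 − 0.94972×4.8675)/0.05028 = -8.6147 → z₀ = 0.0001814 ft
V₃ = V₁ · ln(z₃/z₀)/ln(z₁/z₀) = 5.1 × 15.0978/12.8044 = 6.0135 m/s

6.01 m/s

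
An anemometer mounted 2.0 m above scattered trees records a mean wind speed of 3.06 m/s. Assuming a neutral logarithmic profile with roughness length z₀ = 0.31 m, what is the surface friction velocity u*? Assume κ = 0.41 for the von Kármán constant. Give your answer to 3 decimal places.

u* ≈ 0.673 m/s

Log law: V(z) = (u*/κ) · ln(z/z₀) ⇒ u* = κ · V / ln(z/z₀)
u* = 0.41 × 3.06 / ln(2.0/0.31) = 0.41 × 3.06 / 1.8643
   = 1.2546 / 1.8643 = 0.6729 m/s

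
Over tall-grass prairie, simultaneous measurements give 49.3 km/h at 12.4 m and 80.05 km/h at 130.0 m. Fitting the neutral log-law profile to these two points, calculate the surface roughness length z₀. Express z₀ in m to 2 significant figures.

Log law: V(z) ∝ ln(z/z₀). With r = V₁/V₂ = 49.3/80.05 = 0.61587,
r · ln(z₂/z₀) = ln(z₁/z₀) ⇒ ln z₀ = (ln z₁ − r·ln z₂)/(1 − r)
ln z₀ = (2.51770 − 0.61587×4.86753) / 0.38413 = -1.2497
z₀ = exp(-1.2497) = 0.2866 m

z₀ ≈ 0.29 m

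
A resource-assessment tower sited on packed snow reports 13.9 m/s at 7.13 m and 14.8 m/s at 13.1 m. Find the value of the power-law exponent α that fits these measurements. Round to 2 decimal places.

α ≈ 0.10

Power law: V₂/V₁ = (z₂/z₁)^α ⇒ α = ln(V₂/V₁) / ln(z₂/z₁)
α = ln(14.8/13.9) / ln(13.1/7.13) = ln(1.0647) / ln(1.8373)
  = 0.06274 / 0.60830 = 0.10314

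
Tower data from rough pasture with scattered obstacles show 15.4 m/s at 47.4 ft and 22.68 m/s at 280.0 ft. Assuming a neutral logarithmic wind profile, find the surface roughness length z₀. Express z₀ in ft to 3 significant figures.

z₀ ≈ 1.11 ft

Log law: V(z) ∝ ln(z/z₀). With r = V₁/V₂ = 15.4/22.68 = 0.67901,
r · ln(z₂/z₀) = ln(z₁/z₀) ⇒ ln z₀ = (ln z₁ − r·ln z₂)/(1 − r)
ln z₀ = (3.85862 − 0.67901×5.63479) / 0.32099 = 0.1013
z₀ = exp(0.1013) = 1.107 ft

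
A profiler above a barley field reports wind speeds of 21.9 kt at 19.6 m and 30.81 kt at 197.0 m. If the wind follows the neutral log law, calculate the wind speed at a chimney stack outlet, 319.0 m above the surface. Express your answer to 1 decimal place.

32.7 kt

Log law: V ∝ ln(z/z₀). From the pair, with r = V₁/V₂ = 0.71081,
ln z₀ = (ln z₁ − r·ln z₂)/(1 − r) = (2.9755 − 0.71081×5.2832)/0.28919 = -2.6965 → z₀ = 0.06744 m
V₃ = V₁ · ln(z₃/z₀)/ln(z₁/z₀) = 21.9 × 8.4617/5.6721 = 32.6710 kt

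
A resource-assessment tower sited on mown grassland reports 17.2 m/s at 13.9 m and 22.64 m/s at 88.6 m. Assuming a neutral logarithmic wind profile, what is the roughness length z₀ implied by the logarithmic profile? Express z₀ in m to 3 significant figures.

Log law: V(z) ∝ ln(z/z₀). With r = V₁/V₂ = 17.2/22.64 = 0.75972,
r · ln(z₂/z₀) = ln(z₁/z₀) ⇒ ln z₀ = (ln z₁ − r·ln z₂)/(1 − r)
ln z₀ = (2.63189 − 0.75972×4.48413) / 0.24028 = -3.2245
z₀ = exp(-3.2245) = 0.03978 m

z₀ ≈ 0.0398 m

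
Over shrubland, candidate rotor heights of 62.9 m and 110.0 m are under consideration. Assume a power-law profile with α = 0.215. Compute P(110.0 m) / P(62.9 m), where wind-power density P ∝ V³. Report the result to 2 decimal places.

Speed ratio: V_B/V_A = (z_B/z_A)^α = (110.0/62.9)^0.215 = (1.7488)^0.215 = 1.12769
Power-density ratio: P_B/P_A = (V_B/V_A)³ = (1.12769)³ = 1.43406

1.43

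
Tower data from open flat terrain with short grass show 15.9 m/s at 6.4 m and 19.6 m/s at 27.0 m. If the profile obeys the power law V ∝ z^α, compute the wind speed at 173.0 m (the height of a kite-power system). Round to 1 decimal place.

25.7 m/s

First find α: α = ln(V₂/V₁)/ln(z₂/z₁) = ln(19.6/15.9)/ln(27.0/6.4) = 0.20921/1.43954 = 0.1453
Extrapolate from 27.0 m to 173.0 m: V₃ = 19.6 × (173.0/27.0)^0.1453 = 19.6 × 1.3099 = 25.6739 m/s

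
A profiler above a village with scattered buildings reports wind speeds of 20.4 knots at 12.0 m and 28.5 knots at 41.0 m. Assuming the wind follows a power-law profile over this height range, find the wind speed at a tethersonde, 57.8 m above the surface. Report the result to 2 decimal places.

31.29 knots

First find α: α = ln(V₂/V₁)/ln(z₂/z₁) = ln(28.5/20.4)/ln(41.0/12.0) = 0.33437/1.22867 = 0.2721
Extrapolate from 41.0 m to 57.8 m: V₃ = 28.5 × (57.8/41.0)^0.2721 = 28.5 × 1.0980 = 31.2920 knots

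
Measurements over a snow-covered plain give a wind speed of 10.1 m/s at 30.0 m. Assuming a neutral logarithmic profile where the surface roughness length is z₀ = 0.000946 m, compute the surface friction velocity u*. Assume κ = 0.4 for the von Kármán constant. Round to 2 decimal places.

Log law: V(z) = (u*/κ) · ln(z/z₀) ⇒ u* = κ · V / ln(z/z₀)
u* = 0.4 × 10.1 / ln(30.0/0.000946) = 0.4 × 10.1 / 10.3645
   = 4.0400 / 10.3645 = 0.3898 m/s

u* ≈ 0.39 m/s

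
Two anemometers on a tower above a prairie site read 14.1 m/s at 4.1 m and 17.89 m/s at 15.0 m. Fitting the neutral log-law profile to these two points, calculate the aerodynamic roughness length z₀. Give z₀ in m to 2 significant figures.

z₀ ≈ 0.033 m

Log law: V(z) ∝ ln(z/z₀). With r = V₁/V₂ = 14.1/17.89 = 0.78815,
r · ln(z₂/z₀) = ln(z₁/z₀) ⇒ ln z₀ = (ln z₁ − r·ln z₂)/(1 − r)
ln z₀ = (1.41099 − 0.78815×2.70805) / 0.21185 = -3.4145
z₀ = exp(-3.4145) = 0.03289 m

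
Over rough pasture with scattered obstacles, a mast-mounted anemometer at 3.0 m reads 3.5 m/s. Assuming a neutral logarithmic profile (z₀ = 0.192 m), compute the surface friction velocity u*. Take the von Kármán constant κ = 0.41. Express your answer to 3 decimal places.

Log law: V(z) = (u*/κ) · ln(z/z₀) ⇒ u* = κ · V / ln(z/z₀)
u* = 0.41 × 3.5 / ln(3.0/0.192) = 0.41 × 3.5 / 2.7489
   = 1.4350 / 2.7489 = 0.5220 m/s

u* ≈ 0.522 m/s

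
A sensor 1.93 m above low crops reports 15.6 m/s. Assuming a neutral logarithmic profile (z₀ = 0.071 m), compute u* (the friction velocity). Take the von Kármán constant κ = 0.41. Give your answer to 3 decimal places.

u* ≈ 1.937 m/s

Log law: V(z) = (u*/κ) · ln(z/z₀) ⇒ u* = κ · V / ln(z/z₀)
u* = 0.41 × 15.6 / ln(1.93/0.071) = 0.41 × 15.6 / 3.3026
   = 6.3960 / 3.3026 = 1.9367 m/s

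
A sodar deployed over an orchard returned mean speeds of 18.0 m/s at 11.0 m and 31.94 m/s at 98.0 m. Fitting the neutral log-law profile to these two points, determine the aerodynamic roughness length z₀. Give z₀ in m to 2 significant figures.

Log law: V(z) ∝ ln(z/z₀). With r = V₁/V₂ = 18.0/31.94 = 0.56356,
r · ln(z₂/z₀) = ln(z₁/z₀) ⇒ ln z₀ = (ln z₁ − r·ln z₂)/(1 − r)
ln z₀ = (2.39790 − 0.56356×4.58497) / 0.43644 = -0.4262
z₀ = exp(-0.4262) = 0.6530 m

z₀ ≈ 0.65 m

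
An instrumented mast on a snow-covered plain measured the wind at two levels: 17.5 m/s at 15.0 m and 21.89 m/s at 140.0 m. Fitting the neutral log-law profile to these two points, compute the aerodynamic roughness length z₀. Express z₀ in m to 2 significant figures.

z₀ ≈ 0.0020 m

Log law: V(z) ∝ ln(z/z₀). With r = V₁/V₂ = 17.5/21.89 = 0.79945,
r · ln(z₂/z₀) = ln(z₁/z₀) ⇒ ln z₀ = (ln z₁ − r·ln z₂)/(1 − r)
ln z₀ = (2.70805 − 0.79945×4.94164) / 0.20055 = -6.1958
z₀ = exp(-6.1958) = 0.002038 m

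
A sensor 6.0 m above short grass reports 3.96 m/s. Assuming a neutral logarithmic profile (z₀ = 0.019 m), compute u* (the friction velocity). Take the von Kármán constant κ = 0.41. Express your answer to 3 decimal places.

u* ≈ 0.282 m/s

Log law: V(z) = (u*/κ) · ln(z/z₀) ⇒ u* = κ · V / ln(z/z₀)
u* = 0.41 × 3.96 / ln(6.0/0.019) = 0.41 × 3.96 / 5.7551
   = 1.6236 / 5.7551 = 0.2821 m/s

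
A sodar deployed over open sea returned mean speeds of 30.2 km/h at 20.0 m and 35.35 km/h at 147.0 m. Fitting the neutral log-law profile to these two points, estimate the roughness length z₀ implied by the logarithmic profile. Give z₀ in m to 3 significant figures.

z₀ ≈ 0.000166 m

Log law: V(z) ∝ ln(z/z₀). With r = V₁/V₂ = 30.2/35.35 = 0.85431,
r · ln(z₂/z₀) = ln(z₁/z₀) ⇒ ln z₀ = (ln z₁ − r·ln z₂)/(1 − r)
ln z₀ = (2.99573 − 0.85431×4.99043) / 0.14569 = -8.7013
z₀ = exp(-8.7013) = 0.0001664 m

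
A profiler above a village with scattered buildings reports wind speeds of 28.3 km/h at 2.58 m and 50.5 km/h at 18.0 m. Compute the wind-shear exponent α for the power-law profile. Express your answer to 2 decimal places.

Power law: V₂/V₁ = (z₂/z₁)^α ⇒ α = ln(V₂/V₁) / ln(z₂/z₁)
α = ln(50.5/28.3) / ln(18.0/2.58) = ln(1.7845) / ln(6.9767)
  = 0.57911 / 1.94258 = 0.29811

α ≈ 0.30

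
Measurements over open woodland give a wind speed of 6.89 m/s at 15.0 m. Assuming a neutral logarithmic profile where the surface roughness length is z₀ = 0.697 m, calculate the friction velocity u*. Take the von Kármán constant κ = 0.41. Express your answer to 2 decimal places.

u* ≈ 0.92 m/s

Log law: V(z) = (u*/κ) · ln(z/z₀) ⇒ u* = κ · V / ln(z/z₀)
u* = 0.41 × 6.89 / ln(15.0/0.697) = 0.41 × 6.89 / 3.0690
   = 2.8249 / 3.0690 = 0.9205 m/s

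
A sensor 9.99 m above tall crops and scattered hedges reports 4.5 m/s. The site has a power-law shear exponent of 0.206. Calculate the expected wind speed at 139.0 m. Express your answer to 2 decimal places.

Power-law profile: V₂ = V₁ · (z₂/z₁)^α
V₂ = 4.5 × (139.0/9.99)^0.206 = 4.5 × (13.9139)^0.206
    = 4.5 × 1.7201 = 7.7404 m/s

7.74 m/s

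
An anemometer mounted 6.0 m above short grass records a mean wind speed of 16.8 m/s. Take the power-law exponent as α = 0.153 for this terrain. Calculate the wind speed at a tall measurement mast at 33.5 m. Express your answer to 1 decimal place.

Power-law profile: V₂ = V₁ · (z₂/z₁)^α
V₂ = 16.8 × (33.5/6.0)^0.153 = 16.8 × (5.5833)^0.153
    = 16.8 × 1.3010 = 21.8567 m/s

21.9 m/s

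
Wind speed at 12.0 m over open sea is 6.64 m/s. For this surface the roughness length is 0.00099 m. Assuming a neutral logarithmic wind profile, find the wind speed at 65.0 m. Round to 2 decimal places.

7.83 m/s

Log law: V(z) ∝ ln(z/z₀), so V₂/V₁ = ln(z₂/z₀) / ln(z₁/z₀).
ln(65.0/0.00099) = 11.0922, ln(12.0/0.00099) = 9.4027
V₂ = 6.64 × 11.0922/9.4027 = 6.64 × 1.1797 = 7.8331 m/s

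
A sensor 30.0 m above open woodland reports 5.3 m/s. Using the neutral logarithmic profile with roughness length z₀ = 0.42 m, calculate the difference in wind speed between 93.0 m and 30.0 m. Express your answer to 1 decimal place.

1.4 m/s

Log law: V₂ = V₁ · ln(z₂/z₀)/ln(z₁/z₀) = 5.3 × 5.4001/4.2687 = 6.7047 m/s
ΔV = 6.7047 − 5.3 = 1.4047 m/s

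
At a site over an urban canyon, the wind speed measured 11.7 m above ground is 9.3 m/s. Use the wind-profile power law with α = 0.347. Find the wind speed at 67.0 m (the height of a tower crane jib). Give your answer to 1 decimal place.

17.0 m/s

Power-law profile: V₂ = V₁ · (z₂/z₁)^α
V₂ = 9.3 × (67.0/11.7)^0.347 = 9.3 × (5.7265)^0.347
    = 9.3 × 1.8323 = 17.0400 m/s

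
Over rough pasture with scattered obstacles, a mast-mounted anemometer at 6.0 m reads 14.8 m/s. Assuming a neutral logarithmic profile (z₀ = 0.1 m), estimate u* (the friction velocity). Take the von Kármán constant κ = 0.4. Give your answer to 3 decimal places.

u* ≈ 1.446 m/s

Log law: V(z) = (u*/κ) · ln(z/z₀) ⇒ u* = κ · V / ln(z/z₀)
u* = 0.4 × 14.8 / ln(6.0/0.1) = 0.4 × 14.8 / 4.0943
   = 5.9200 / 4.0943 = 1.4459 m/s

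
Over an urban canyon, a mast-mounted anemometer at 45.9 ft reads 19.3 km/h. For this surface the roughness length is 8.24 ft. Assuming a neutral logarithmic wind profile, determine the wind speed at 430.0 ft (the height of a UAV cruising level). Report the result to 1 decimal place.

44.4 km/h

Log law: V(z) ∝ ln(z/z₀), so V₂/V₁ = ln(z₂/z₀) / ln(z₁/z₀).
ln(430.0/8.24) = 3.9548, ln(45.9/8.24) = 1.7175
V₂ = 19.3 × 3.9548/1.7175 = 19.3 × 2.3027 = 44.4419 km/h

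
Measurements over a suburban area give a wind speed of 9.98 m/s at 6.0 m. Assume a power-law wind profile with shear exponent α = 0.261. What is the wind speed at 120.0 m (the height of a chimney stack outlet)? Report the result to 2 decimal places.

Power-law profile: V₂ = V₁ · (z₂/z₁)^α
V₂ = 9.98 × (120.0/6.0)^0.261 = 9.98 × (20.0000)^0.261
    = 9.98 × 2.1856 = 21.8122 m/s

21.81 m/s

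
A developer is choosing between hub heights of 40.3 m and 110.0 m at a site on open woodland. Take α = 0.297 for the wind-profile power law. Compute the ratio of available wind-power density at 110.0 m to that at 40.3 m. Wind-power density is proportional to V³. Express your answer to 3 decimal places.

Speed ratio: V_B/V_A = (z_B/z_A)^α = (110.0/40.3)^0.297 = (2.7295)^0.297 = 1.34747
Power-density ratio: P_B/P_A = (V_B/V_A)³ = (1.34747)³ = 2.44655

2.447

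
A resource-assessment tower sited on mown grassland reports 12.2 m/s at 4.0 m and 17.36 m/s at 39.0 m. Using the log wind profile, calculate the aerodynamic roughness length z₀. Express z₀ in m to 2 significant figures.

Log law: V(z) ∝ ln(z/z₀). With r = V₁/V₂ = 12.2/17.36 = 0.70276,
r · ln(z₂/z₀) = ln(z₁/z₀) ⇒ ln z₀ = (ln z₁ − r·ln z₂)/(1 − r)
ln z₀ = (1.38629 − 0.70276×3.66356) / 0.29724 = -3.9979
z₀ = exp(-3.9979) = 0.01835 m

z₀ ≈ 0.018 m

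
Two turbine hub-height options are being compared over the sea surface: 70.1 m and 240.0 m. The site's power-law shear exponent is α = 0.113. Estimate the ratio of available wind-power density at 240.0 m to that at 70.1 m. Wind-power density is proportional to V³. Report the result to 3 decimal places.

1.518

Speed ratio: V_B/V_A = (z_B/z_A)^α = (240.0/70.1)^0.113 = (3.4237)^0.113 = 1.14921
Power-density ratio: P_B/P_A = (V_B/V_A)³ = (1.14921)³ = 1.51773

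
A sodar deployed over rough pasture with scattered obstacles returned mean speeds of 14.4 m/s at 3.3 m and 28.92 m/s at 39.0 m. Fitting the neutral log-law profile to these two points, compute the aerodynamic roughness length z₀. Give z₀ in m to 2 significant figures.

z₀ ≈ 0.28 m

Log law: V(z) ∝ ln(z/z₀). With r = V₁/V₂ = 14.4/28.92 = 0.49793,
r · ln(z₂/z₀) = ln(z₁/z₀) ⇒ ln z₀ = (ln z₁ − r·ln z₂)/(1 − r)
ln z₀ = (1.19392 − 0.49793×3.66356) / 0.50207 = -1.2553
z₀ = exp(-1.2553) = 0.2850 m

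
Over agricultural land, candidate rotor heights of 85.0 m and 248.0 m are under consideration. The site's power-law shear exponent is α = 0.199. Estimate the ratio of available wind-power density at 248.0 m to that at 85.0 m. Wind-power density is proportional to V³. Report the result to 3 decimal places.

Speed ratio: V_B/V_A = (z_B/z_A)^α = (248.0/85.0)^0.199 = (2.9176)^0.199 = 1.23749
Power-density ratio: P_B/P_A = (V_B/V_A)³ = (1.23749)³ = 1.89507

1.895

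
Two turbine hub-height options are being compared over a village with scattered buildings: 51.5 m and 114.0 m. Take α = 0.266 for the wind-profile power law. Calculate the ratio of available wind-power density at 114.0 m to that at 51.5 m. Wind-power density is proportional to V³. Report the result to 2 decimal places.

1.89

Speed ratio: V_B/V_A = (z_B/z_A)^α = (114.0/51.5)^0.266 = (2.2136)^0.266 = 1.23537
Power-density ratio: P_B/P_A = (V_B/V_A)³ = (1.23537)³ = 1.88533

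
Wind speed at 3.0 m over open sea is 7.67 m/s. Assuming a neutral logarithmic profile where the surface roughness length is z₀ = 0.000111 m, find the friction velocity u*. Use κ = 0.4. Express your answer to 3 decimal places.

Log law: V(z) = (u*/κ) · ln(z/z₀) ⇒ u* = κ · V / ln(z/z₀)
u* = 0.4 × 7.67 / ln(3.0/0.000111) = 0.4 × 7.67 / 10.2046
   = 3.0680 / 10.2046 = 0.3006 m/s

u* ≈ 0.301 m/s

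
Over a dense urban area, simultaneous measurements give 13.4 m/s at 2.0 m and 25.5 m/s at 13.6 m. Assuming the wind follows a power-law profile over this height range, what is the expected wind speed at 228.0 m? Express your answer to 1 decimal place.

65.7 m/s

First find α: α = ln(V₂/V₁)/ln(z₂/z₁) = ln(25.5/13.4)/ln(13.6/2.0) = 0.64342/1.91692 = 0.3357
Extrapolate from 13.6 m to 228.0 m: V₃ = 25.5 × (228.0/13.6)^0.3357 = 25.5 × 2.5762 = 65.6923 m/s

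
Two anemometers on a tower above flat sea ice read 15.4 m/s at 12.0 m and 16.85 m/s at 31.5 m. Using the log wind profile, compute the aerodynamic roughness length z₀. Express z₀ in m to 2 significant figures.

z₀ ≈ 0.00042 m

Log law: V(z) ∝ ln(z/z₀). With r = V₁/V₂ = 15.4/16.85 = 0.91395,
r · ln(z₂/z₀) = ln(z₁/z₀) ⇒ ln z₀ = (ln z₁ − r·ln z₂)/(1 − r)
ln z₀ = (2.48491 − 0.91395×3.44999) / 0.08605 = -7.7649
z₀ = exp(-7.7649) = 0.0004244 m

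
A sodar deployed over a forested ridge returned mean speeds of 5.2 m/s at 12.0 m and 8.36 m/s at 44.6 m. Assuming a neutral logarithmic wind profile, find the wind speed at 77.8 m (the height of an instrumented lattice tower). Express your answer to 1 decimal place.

9.7 m/s

Log law: V ∝ ln(z/z₀). From the pair, with r = V₁/V₂ = 0.62201,
ln z₀ = (ln z₁ − r·ln z₂)/(1 − r) = (2.4849 − 0.62201×3.7977)/0.37799 = 0.3246 → z₀ = 1.383 m
V₃ = V₁ · ln(z₃/z₀)/ln(z₁/z₀) = 5.2 × 4.0296/2.1603 = 9.6993 m/s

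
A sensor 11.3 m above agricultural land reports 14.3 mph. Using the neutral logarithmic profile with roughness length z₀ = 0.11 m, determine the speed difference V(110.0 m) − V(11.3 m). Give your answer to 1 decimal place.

7.0 mph

Log law: V₂ = V₁ · ln(z₂/z₀)/ln(z₁/z₀) = 14.3 × 6.9078/4.6321 = 21.3254 mph
ΔV = 21.3254 − 14.3 = 7.0254 mph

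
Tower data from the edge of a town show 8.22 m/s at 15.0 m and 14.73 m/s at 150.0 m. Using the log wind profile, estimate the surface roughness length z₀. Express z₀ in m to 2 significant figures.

Log law: V(z) ∝ ln(z/z₀). With r = V₁/V₂ = 8.22/14.73 = 0.55804,
r · ln(z₂/z₀) = ln(z₁/z₀) ⇒ ln z₀ = (ln z₁ − r·ln z₂)/(1 − r)
ln z₀ = (2.70805 − 0.55804×5.01064) / 0.44196 = -0.1994
z₀ = exp(-0.1994) = 0.8193 m

z₀ ≈ 0.82 m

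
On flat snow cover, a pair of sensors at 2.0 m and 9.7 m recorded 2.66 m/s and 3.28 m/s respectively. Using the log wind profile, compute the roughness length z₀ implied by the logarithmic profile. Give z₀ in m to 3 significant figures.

z₀ ≈ 0.00229 m

Log law: V(z) ∝ ln(z/z₀). With r = V₁/V₂ = 2.66/3.28 = 0.81098,
r · ln(z₂/z₀) = ln(z₁/z₀) ⇒ ln z₀ = (ln z₁ − r·ln z₂)/(1 − r)
ln z₀ = (0.69315 − 0.81098×2.27213) / 0.18902 = -6.0812
z₀ = exp(-6.0812) = 0.002285 m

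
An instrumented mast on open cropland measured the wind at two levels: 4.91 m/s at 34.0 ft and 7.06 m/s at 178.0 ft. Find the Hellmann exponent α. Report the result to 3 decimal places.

Power law: V₂/V₁ = (z₂/z₁)^α ⇒ α = ln(V₂/V₁) / ln(z₂/z₁)
α = ln(7.06/4.91) / ln(178.0/34.0) = ln(1.4379) / ln(5.2353)
  = 0.36317 / 1.65542 = 0.21938

α ≈ 0.219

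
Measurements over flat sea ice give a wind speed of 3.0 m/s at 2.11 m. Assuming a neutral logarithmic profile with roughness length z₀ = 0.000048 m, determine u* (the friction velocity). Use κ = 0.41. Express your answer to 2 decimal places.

u* ≈ 0.12 m/s

Log law: V(z) = (u*/κ) · ln(z/z₀) ⇒ u* = κ · V / ln(z/z₀)
u* = 0.41 × 3.0 / ln(2.11/0.000048) = 0.41 × 3.0 / 10.6910
   = 1.2300 / 10.6910 = 0.1151 m/s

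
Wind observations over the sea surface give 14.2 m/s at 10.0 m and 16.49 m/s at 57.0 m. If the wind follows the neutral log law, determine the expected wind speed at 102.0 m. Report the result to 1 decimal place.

Log law: V ∝ ln(z/z₀). From the pair, with r = V₁/V₂ = 0.86113,
ln z₀ = (ln z₁ − r·ln z₂)/(1 − r) = (2.3026 − 0.86113×4.0431)/0.13887 = -8.4898 → z₀ = 0.0002055 m
V₃ = V₁ · ln(z₃/z₀)/ln(z₁/z₀) = 14.2 × 13.1148/10.7924 = 17.2557 m/s

17.3 m/s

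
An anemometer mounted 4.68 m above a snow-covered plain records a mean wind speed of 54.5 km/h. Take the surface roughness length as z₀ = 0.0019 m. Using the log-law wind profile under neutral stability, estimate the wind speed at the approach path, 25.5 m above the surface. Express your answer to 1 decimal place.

Log law: V(z) ∝ ln(z/z₀), so V₂/V₁ = ln(z₂/z₀) / ln(z₁/z₀).
ln(25.5/0.0019) = 9.5046, ln(4.68/0.0019) = 7.8092
V₂ = 54.5 × 9.5046/7.8092 = 54.5 × 1.2171 = 66.3320 km/h

66.3 km/h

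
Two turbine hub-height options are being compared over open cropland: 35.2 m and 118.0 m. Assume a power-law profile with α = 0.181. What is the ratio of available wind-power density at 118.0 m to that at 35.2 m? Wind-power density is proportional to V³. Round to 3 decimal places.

1.929

Speed ratio: V_B/V_A = (z_B/z_A)^α = (118.0/35.2)^0.181 = (3.3523)^0.181 = 1.24476
Power-density ratio: P_B/P_A = (V_B/V_A)³ = (1.24476)³ = 1.92868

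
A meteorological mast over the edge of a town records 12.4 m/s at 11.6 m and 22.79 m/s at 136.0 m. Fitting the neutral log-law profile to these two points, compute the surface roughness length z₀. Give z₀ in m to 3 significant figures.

Log law: V(z) ∝ ln(z/z₀). With r = V₁/V₂ = 12.4/22.79 = 0.54410,
r · ln(z₂/z₀) = ln(z₁/z₀) ⇒ ln z₀ = (ln z₁ − r·ln z₂)/(1 − r)
ln z₀ = (2.45101 − 0.54410×4.91265) / 0.45590 = -0.4869
z₀ = exp(-0.4869) = 0.6146 m

z₀ ≈ 0.615 m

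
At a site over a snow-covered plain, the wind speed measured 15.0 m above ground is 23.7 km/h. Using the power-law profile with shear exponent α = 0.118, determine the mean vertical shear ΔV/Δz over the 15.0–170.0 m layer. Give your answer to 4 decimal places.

Power law: V₂ = V₁ · (z₂/z₁)^α = 23.7 × (11.3333)^0.118 = 31.5619 km/h
ΔV/Δz = (31.5619 − 23.7)/(170.0 − 15.0) = 7.8619/155.0000 = 0.05072 km/h/m

0.0507 km/h/m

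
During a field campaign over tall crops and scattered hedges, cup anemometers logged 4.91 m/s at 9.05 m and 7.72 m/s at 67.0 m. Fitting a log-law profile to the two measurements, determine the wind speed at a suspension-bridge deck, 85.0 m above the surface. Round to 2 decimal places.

8.05 m/s

Log law: V ∝ ln(z/z₀). From the pair, with r = V₁/V₂ = 0.63601,
ln z₀ = (ln z₁ − r·ln z₂)/(1 − r) = (2.2028 − 0.63601×4.2047)/0.36399 = -1.2953 → z₀ = 0.2738 m
V₃ = V₁ · ln(z₃/z₀)/ln(z₁/z₀) = 4.91 × 5.7379/3.4980 = 8.0540 m/s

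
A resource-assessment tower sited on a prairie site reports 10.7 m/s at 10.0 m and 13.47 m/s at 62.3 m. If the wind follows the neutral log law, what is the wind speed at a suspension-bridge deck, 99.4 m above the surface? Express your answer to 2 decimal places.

Log law: V ∝ ln(z/z₀). From the pair, with r = V₁/V₂ = 0.79436,
ln z₀ = (ln z₁ − r·ln z₂)/(1 − r) = (2.3026 − 0.79436×4.1320)/0.20564 = -4.7640 → z₀ = 0.008532 m
V₃ = V₁ · ln(z₃/z₀)/ln(z₁/z₀) = 10.7 × 9.3631/7.0665 = 14.1774 m/s

14.18 m/s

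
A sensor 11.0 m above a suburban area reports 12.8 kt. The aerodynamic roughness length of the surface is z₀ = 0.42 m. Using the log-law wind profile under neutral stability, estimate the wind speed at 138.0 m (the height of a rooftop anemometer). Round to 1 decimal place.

Log law: V(z) ∝ ln(z/z₀), so V₂/V₁ = ln(z₂/z₀) / ln(z₁/z₀).
ln(138.0/0.42) = 5.7948, ln(11.0/0.42) = 3.2654
V₂ = 12.8 × 5.7948/3.2654 = 12.8 × 1.7746 = 22.7148 kt

22.7 kt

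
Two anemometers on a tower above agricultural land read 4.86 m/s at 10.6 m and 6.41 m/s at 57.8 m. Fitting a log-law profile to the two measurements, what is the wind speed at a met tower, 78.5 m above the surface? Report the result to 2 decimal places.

6.69 m/s

Log law: V ∝ ln(z/z₀). From the pair, with r = V₁/V₂ = 0.75819,
ln z₀ = (ln z₁ − r·ln z₂)/(1 − r) = (2.3609 − 0.75819×4.0570)/0.24181 = -2.9573 → z₀ = 0.05196 m
V₃ = V₁ · ln(z₃/z₀)/ln(z₁/z₀) = 4.86 × 7.3204/5.3182 = 6.6897 m/s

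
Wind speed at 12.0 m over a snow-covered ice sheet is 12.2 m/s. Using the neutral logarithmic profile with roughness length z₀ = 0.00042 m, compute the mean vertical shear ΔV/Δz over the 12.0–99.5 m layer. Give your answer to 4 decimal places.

Log law: V₂ = V₁ · ln(z₂/z₀)/ln(z₁/z₀) = 12.2 × 12.3754/10.2602 = 14.7152 m/s
ΔV/Δz = (14.7152 − 12.2)/(99.5 − 12.0) = 2.5152/87.5000 = 0.02874 m/s/m

0.0287 m/s/m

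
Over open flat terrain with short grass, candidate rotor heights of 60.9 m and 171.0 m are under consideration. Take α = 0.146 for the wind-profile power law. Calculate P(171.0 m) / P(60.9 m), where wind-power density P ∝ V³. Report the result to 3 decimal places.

1.572

Speed ratio: V_B/V_A = (z_B/z_A)^α = (171.0/60.9)^0.146 = (2.8079)^0.146 = 1.16269
Power-density ratio: P_B/P_A = (V_B/V_A)³ = (1.16269)³ = 1.57177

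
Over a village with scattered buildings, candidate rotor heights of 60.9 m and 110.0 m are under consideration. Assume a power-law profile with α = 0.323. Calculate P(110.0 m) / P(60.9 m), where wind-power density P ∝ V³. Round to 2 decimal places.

Speed ratio: V_B/V_A = (z_B/z_A)^α = (110.0/60.9)^0.323 = (1.8062)^0.323 = 1.21043
Power-density ratio: P_B/P_A = (V_B/V_A)³ = (1.21043)³ = 1.77344

1.77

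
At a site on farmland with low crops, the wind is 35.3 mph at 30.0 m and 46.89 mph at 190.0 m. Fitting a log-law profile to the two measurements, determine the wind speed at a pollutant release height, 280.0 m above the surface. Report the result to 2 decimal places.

Log law: V ∝ ln(z/z₀). From the pair, with r = V₁/V₂ = 0.75283,
ln z₀ = (ln z₁ − r·ln z₂)/(1 − r) = (3.4012 − 0.75283×5.2470)/0.24717 = -2.2207 → z₀ = 0.1085 m
V₃ = V₁ · ln(z₃/z₀)/ln(z₁/z₀) = 35.3 × 7.8555/5.6219 = 49.3248 mph

49.32 mph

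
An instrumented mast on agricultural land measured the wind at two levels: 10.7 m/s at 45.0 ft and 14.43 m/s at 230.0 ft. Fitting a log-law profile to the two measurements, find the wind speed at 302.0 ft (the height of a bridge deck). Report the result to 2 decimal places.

15.05 m/s

Log law: V ∝ ln(z/z₀). From the pair, with r = V₁/V₂ = 0.74151,
ln z₀ = (ln z₁ − r·ln z₂)/(1 − r) = (3.8067 − 0.74151×5.4381)/0.25849 = -0.8733 → z₀ = 0.4176 ft
V₃ = V₁ · ln(z₃/z₀)/ln(z₁/z₀) = 10.7 × 6.5837/4.6799 = 15.0527 m/s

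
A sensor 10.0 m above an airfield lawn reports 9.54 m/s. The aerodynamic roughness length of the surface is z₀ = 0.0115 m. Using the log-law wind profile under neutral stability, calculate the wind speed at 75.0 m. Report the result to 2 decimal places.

12.38 m/s

Log law: V(z) ∝ ln(z/z₀), so V₂/V₁ = ln(z₂/z₀) / ln(z₁/z₀).
ln(75.0/0.0115) = 8.7829, ln(10.0/0.0115) = 6.7680
V₂ = 9.54 × 8.7829/6.7680 = 9.54 × 1.2977 = 12.3802 m/s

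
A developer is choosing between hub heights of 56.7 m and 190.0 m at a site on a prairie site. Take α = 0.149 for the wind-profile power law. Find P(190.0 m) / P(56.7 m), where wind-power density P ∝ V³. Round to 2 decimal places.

Speed ratio: V_B/V_A = (z_B/z_A)^α = (190.0/56.7)^0.149 = (3.3510)^0.149 = 1.19743
Power-density ratio: P_B/P_A = (V_B/V_A)³ = (1.19743)³ = 1.71692

1.72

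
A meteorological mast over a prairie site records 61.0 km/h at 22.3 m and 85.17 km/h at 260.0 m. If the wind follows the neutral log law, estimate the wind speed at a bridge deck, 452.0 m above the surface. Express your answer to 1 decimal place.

Log law: V ∝ ln(z/z₀). From the pair, with r = V₁/V₂ = 0.71621,
ln z₀ = (ln z₁ − r·ln z₂)/(1 − r) = (3.1046 − 0.71621×5.5607)/0.28379 = -3.0941 → z₀ = 0.04532 m
V₃ = V₁ · ln(z₃/z₀)/ln(z₁/z₀) = 61.0 × 9.2078/6.1987 = 90.6120 km/h

90.6 km/h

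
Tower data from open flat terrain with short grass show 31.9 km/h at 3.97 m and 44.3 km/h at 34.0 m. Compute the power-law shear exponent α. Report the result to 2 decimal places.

Power law: V₂/V₁ = (z₂/z₁)^α ⇒ α = ln(V₂/V₁) / ln(z₂/z₁)
α = ln(44.3/31.9) / ln(34.0/3.97) = ln(1.3887) / ln(8.5642)
  = 0.32838 / 2.14759 = 0.15291

α ≈ 0.15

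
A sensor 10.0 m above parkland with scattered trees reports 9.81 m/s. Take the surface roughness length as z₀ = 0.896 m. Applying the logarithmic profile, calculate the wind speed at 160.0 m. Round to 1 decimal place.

21.1 m/s

Log law: V(z) ∝ ln(z/z₀), so V₂/V₁ = ln(z₂/z₀) / ln(z₁/z₀).
ln(160.0/0.896) = 5.1850, ln(10.0/0.896) = 2.4124
V₂ = 9.81 × 5.1850/2.4124 = 9.81 × 2.1493 = 21.0847 m/s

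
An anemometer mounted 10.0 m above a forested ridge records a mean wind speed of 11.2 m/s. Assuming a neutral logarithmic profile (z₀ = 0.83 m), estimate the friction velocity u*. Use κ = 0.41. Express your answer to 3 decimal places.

u* ≈ 1.845 m/s

Log law: V(z) = (u*/κ) · ln(z/z₀) ⇒ u* = κ · V / ln(z/z₀)
u* = 0.41 × 11.2 / ln(10.0/0.83) = 0.41 × 11.2 / 2.4889
   = 4.5920 / 2.4889 = 1.8450 m/s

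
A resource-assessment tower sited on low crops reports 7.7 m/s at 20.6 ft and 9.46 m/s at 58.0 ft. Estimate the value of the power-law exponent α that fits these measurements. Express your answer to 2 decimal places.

Power law: V₂/V₁ = (z₂/z₁)^α ⇒ α = ln(V₂/V₁) / ln(z₂/z₁)
α = ln(9.46/7.7) / ln(58.0/20.6) = ln(1.2286) / ln(2.8155)
  = 0.20585 / 1.03515 = 0.19886

α ≈ 0.20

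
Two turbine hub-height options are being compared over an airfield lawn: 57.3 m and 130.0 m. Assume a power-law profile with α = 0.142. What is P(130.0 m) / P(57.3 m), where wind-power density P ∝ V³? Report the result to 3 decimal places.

1.418

Speed ratio: V_B/V_A = (z_B/z_A)^α = (130.0/57.3)^0.142 = (2.2688)^0.142 = 1.12337
Power-density ratio: P_B/P_A = (V_B/V_A)³ = (1.12337)³ = 1.41764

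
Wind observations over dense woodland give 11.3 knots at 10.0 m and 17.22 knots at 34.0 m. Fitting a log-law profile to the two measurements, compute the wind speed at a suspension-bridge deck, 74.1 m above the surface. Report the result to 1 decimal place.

21.0 knots

Log law: V ∝ ln(z/z₀). From the pair, with r = V₁/V₂ = 0.65621,
ln z₀ = (ln z₁ − r·ln z₂)/(1 − r) = (2.3026 − 0.65621×3.5264)/0.34379 = -0.0333 → z₀ = 0.9672 m
V₃ = V₁ · ln(z₃/z₀)/ln(z₁/z₀) = 11.3 × 4.3388/2.3359 = 20.9887 knots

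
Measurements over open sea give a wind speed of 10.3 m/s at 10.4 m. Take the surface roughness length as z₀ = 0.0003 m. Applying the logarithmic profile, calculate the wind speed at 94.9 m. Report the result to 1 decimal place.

12.5 m/s

Log law: V(z) ∝ ln(z/z₀), so V₂/V₁ = ln(z₂/z₀) / ln(z₁/z₀).
ln(94.9/0.0003) = 12.6646, ln(10.4/0.0003) = 10.4535
V₂ = 10.3 × 12.6646/10.4535 = 10.3 × 1.2115 = 12.4785 m/s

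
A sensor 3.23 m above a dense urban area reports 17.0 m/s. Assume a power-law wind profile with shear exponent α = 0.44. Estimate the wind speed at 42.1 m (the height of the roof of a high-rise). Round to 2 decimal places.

Power-law profile: V₂ = V₁ · (z₂/z₁)^α
V₂ = 17.0 × (42.1/3.23)^0.44 = 17.0 × (13.0341)^0.44
    = 17.0 × 3.0948 = 52.6119 m/s

52.61 m/s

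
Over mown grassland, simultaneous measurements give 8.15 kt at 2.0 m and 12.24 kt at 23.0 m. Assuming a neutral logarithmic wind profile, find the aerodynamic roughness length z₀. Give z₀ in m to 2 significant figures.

Log law: V(z) ∝ ln(z/z₀). With r = V₁/V₂ = 8.15/12.24 = 0.66585,
r · ln(z₂/z₀) = ln(z₁/z₀) ⇒ ln z₀ = (ln z₁ − r·ln z₂)/(1 − r)
ln z₀ = (0.69315 − 0.66585×3.13549) / 0.33415 = -4.1736
z₀ = exp(-4.1736) = 0.01540 m

z₀ ≈ 0.015 m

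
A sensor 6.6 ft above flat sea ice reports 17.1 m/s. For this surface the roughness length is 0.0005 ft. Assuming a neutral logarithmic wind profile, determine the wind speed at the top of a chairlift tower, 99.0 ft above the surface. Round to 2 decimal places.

21.98 m/s

Log law: V(z) ∝ ln(z/z₀), so V₂/V₁ = ln(z₂/z₀) / ln(z₁/z₀).
ln(99.0/0.0005) = 12.1960, ln(6.6/0.0005) = 9.4880
V₂ = 17.1 × 12.1960/9.4880 = 17.1 × 1.2854 = 21.9807 m/s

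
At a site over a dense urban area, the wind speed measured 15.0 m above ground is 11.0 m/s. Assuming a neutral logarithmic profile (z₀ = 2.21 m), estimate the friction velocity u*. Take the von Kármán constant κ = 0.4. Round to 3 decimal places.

Log law: V(z) = (u*/κ) · ln(z/z₀) ⇒ u* = κ · V / ln(z/z₀)
u* = 0.4 × 11.0 / ln(15.0/2.21) = 0.4 × 11.0 / 1.9151
   = 4.4000 / 1.9151 = 2.2976 m/s

u* ≈ 2.298 m/s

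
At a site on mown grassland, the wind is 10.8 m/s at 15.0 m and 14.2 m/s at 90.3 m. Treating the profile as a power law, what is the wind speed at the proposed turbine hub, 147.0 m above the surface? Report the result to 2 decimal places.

First find α: α = ln(V₂/V₁)/ln(z₂/z₁) = ln(14.2/10.8)/ln(90.3/15.0) = 0.27370/1.79509 = 0.1525
Extrapolate from 90.3 m to 147.0 m: V₃ = 14.2 × (147.0/90.3)^0.1525 = 14.2 × 1.0771 = 15.2952 m/s

15.30 m/s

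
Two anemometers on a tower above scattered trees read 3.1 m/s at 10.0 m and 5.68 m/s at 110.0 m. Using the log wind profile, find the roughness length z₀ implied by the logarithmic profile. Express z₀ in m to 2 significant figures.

z₀ ≈ 0.56 m

Log law: V(z) ∝ ln(z/z₀). With r = V₁/V₂ = 3.1/5.68 = 0.54577,
r · ln(z₂/z₀) = ln(z₁/z₀) ⇒ ln z₀ = (ln z₁ − r·ln z₂)/(1 − r)
ln z₀ = (2.30259 − 0.54577×4.70048) / 0.45423 = -0.5786
z₀ = exp(-0.5786) = 0.5607 m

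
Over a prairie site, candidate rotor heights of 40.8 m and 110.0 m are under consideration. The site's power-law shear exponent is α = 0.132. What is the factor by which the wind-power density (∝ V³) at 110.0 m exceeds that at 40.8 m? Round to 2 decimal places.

Speed ratio: V_B/V_A = (z_B/z_A)^α = (110.0/40.8)^0.132 = (2.6961)^0.132 = 1.13987
Power-density ratio: P_B/P_A = (V_B/V_A)³ = (1.13987)³ = 1.48105

1.48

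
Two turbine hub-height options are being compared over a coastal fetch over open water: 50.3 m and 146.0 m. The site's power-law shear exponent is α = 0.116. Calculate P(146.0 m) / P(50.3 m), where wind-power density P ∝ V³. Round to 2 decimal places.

Speed ratio: V_B/V_A = (z_B/z_A)^α = (146.0/50.3)^0.116 = (2.9026)^0.116 = 1.13157
Power-density ratio: P_B/P_A = (V_B/V_A)³ = (1.13157)³ = 1.44894

1.45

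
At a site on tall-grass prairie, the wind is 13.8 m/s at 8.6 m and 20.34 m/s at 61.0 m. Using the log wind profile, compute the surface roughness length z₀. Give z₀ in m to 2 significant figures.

Log law: V(z) ∝ ln(z/z₀). With r = V₁/V₂ = 13.8/20.34 = 0.67847,
r · ln(z₂/z₀) = ln(z₁/z₀) ⇒ ln z₀ = (ln z₁ − r·ln z₂)/(1 − r)
ln z₀ = (2.15176 − 0.67847×4.11087) / 0.32153 = -1.9821
z₀ = exp(-1.9821) = 0.1378 m

z₀ ≈ 0.14 m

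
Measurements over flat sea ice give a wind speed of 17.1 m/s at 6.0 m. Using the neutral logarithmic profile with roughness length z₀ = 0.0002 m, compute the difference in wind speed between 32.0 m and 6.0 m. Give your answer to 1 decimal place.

2.8 m/s

Log law: V₂ = V₁ · ln(z₂/z₀)/ln(z₁/z₀) = 17.1 × 11.9829/10.3090 = 19.8767 m/s
ΔV = 19.8767 − 17.1 = 2.7767 m/s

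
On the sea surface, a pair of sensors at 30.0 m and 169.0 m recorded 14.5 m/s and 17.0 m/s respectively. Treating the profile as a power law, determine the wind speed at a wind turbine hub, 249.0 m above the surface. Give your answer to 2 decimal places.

17.62 m/s

First find α: α = ln(V₂/V₁)/ln(z₂/z₁) = ln(17.0/14.5)/ln(169.0/30.0) = 0.15906/1.72870 = 0.0920
Extrapolate from 169.0 m to 249.0 m: V₃ = 17.0 × (249.0/169.0)^0.0920 = 17.0 × 1.0363 = 17.6172 m/s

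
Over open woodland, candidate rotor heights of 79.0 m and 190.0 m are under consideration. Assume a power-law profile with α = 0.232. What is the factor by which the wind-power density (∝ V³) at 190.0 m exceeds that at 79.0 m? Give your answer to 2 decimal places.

Speed ratio: V_B/V_A = (z_B/z_A)^α = (190.0/79.0)^0.232 = (2.4051)^0.232 = 1.22580
Power-density ratio: P_B/P_A = (V_B/V_A)³ = (1.22580)³ = 1.84189

1.84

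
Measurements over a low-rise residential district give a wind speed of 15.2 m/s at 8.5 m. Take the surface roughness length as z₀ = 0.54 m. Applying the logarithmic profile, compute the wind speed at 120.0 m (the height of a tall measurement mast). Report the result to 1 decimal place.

Log law: V(z) ∝ ln(z/z₀), so V₂/V₁ = ln(z₂/z₀) / ln(z₁/z₀).
ln(120.0/0.54) = 5.4037, ln(8.5/0.54) = 2.7563
V₂ = 15.2 × 5.4037/2.7563 = 15.2 × 1.9605 = 29.7998 m/s

29.8 m/s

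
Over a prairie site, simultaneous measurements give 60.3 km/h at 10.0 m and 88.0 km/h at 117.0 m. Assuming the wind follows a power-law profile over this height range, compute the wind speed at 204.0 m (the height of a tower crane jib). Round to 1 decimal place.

95.8 km/h

First find α: α = ln(V₂/V₁)/ln(z₂/z₁) = ln(88.0/60.3)/ln(117.0/10.0) = 0.37800/2.45959 = 0.1537
Extrapolate from 117.0 m to 204.0 m: V₃ = 88.0 × (204.0/117.0)^0.1537 = 88.0 × 1.0892 = 95.8494 km/h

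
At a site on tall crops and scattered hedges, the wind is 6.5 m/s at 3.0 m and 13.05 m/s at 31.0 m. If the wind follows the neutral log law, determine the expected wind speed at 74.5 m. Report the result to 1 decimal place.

Log law: V ∝ ln(z/z₀). From the pair, with r = V₁/V₂ = 0.49808,
ln z₀ = (ln z₁ − r·ln z₂)/(1 − r) = (1.0986 − 0.49808×3.4340)/0.50192 = -1.2189 → z₀ = 0.2955 m
V₃ = V₁ · ln(z₃/z₀)/ln(z₁/z₀) = 6.5 × 5.5297/2.3175 = 15.5092 m/s

15.5 m/s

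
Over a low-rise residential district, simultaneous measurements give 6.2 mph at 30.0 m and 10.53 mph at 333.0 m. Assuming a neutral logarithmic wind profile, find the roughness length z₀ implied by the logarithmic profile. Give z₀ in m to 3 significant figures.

Log law: V(z) ∝ ln(z/z₀). With r = V₁/V₂ = 6.2/10.53 = 0.58879,
r · ln(z₂/z₀) = ln(z₁/z₀) ⇒ ln z₀ = (ln z₁ − r·ln z₂)/(1 − r)
ln z₀ = (3.40120 − 0.58879×5.80814) / 0.41121 = -0.0452
z₀ = exp(-0.0452) = 0.9558 m

z₀ ≈ 0.956 m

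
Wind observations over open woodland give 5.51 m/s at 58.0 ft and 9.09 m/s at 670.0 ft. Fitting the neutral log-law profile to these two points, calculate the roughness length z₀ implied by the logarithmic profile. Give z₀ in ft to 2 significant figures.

Log law: V(z) ∝ ln(z/z₀). With r = V₁/V₂ = 5.51/9.09 = 0.60616,
r · ln(z₂/z₀) = ln(z₁/z₀) ⇒ ln z₀ = (ln z₁ − r·ln z₂)/(1 − r)
ln z₀ = (4.06044 − 0.60616×6.50728) / 0.39384 = 0.2945
z₀ = exp(0.2945) = 1.342 ft

z₀ ≈ 1.3 ft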